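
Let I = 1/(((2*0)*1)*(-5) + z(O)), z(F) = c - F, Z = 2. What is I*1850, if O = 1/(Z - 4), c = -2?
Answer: -3700/3 ≈ -1233.3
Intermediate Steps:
O = -½ (O = 1/(2 - 4) = 1/(-2) = -½ ≈ -0.50000)
z(F) = -2 - F
I = -⅔ (I = 1/(((2*0)*1)*(-5) + (-2 - 1*(-½))) = 1/((0*1)*(-5) + (-2 + ½)) = 1/(0*(-5) - 3/2) = 1/(0 - 3/2) = 1/(-3/2) = -⅔ ≈ -0.66667)
I*1850 = -⅔*1850 = -3700/3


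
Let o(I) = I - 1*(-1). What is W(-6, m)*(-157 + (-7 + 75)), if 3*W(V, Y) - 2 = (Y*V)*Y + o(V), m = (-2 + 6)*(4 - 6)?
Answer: 11481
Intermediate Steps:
o(I) = 1 + I (o(I) = I + 1 = 1 + I)
m = -8 (m = 4*(-2) = -8)
W(V, Y) = 1 + V/3 + V*Y²/3 (W(V, Y) = ⅔ + ((Y*V)*Y + (1 + V))/3 = ⅔ + ((V*Y)*Y + (1 + V))/3 = ⅔ + (V*Y² + (1 + V))/3 = ⅔ + (1 + V + V*Y²)/3 = ⅔ + (⅓ + V/3 + V*Y²/3) = 1 + V/3 + V*Y²/3)
W(-6, m)*(-157 + (-7 + 75)) = (1 + (⅓)*(-6) + (⅓)*(-6)*(-8)²)*(-157 + (-7 + 75)) = (1 - 2 + (⅓)*(-6)*64)*(-157 + 68) = (1 - 2 - 128)*(-89) = -129*(-89) = 11481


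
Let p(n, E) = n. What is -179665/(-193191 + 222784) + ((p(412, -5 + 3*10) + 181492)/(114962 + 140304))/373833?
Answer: -8572430222335649/1411983453763377 ≈ -6.0712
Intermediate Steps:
-179665/(-193191 + 222784) + ((p(412, -5 + 3*10) + 181492)/(114962 + 140304))/373833 = -179665/(-193191 + 222784) + ((412 + 181492)/(114962 + 140304))/373833 = -179665/29593 + (181904/255266)*(1/373833) = -179665*1/29593 + (181904*(1/255266))*(1/373833) = -179665/29593 + (90952/127633)*(1/373833) = -179665/29593 + 90952/47713427289 = -8572430222335649/1411983453763377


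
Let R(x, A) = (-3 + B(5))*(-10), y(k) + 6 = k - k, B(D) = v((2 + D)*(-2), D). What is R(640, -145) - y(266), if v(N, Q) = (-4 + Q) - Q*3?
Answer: 176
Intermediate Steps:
v(N, Q) = -4 - 2*Q (v(N, Q) = (-4 + Q) - 3*Q = -4 - 2*Q)
B(D) = -4 - 2*D
y(k) = -6 (y(k) = -6 + (k - k) = -6 + 0 = -6)
R(x, A) = 170 (R(x, A) = (-3 + (-4 - 2*5))*(-10) = (-3 + (-4 - 10))*(-10) = (-3 - 14)*(-10) = -17*(-10) = 170)
R(640, -145) - y(266) = 170 - 1*(-6) = 170 + 6 = 176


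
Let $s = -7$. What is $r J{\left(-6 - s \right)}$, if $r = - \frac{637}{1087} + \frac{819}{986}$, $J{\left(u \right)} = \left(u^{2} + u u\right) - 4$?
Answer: $- \frac{262171}{535891} \approx -0.48922$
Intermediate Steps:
$J{\left(u \right)} = -4 + 2 u^{2}$ ($J{\left(u \right)} = \left(u^{2} + u^{2}\right) - 4 = 2 u^{2} - 4 = -4 + 2 u^{2}$)
$r = \frac{262171}{1071782}$ ($r = \left(-637\right) \frac{1}{1087} + 819 \cdot \frac{1}{986} = - \frac{637}{1087} + \frac{819}{986} = \frac{262171}{1071782} \approx 0.24461$)
$r J{\left(-6 - s \right)} = \frac{262171 \left(-4 + 2 \left(-6 - -7\right)^{2}\right)}{1071782} = \frac{262171 \left(-4 + 2 \left(-6 + 7\right)^{2}\right)}{1071782} = \frac{262171 \left(-4 + 2 \cdot 1^{2}\right)}{1071782} = \frac{262171 \left(-4 + 2 \cdot 1\right)}{1071782} = \frac{262171 \left(-4 + 2\right)}{1071782} = \frac{262171}{1071782} \left(-2\right) = - \frac{262171}{535891}$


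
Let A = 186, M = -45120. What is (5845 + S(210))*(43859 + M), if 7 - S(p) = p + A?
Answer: -6880016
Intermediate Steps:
S(p) = -179 - p (S(p) = 7 - (p + 186) = 7 - (186 + p) = 7 + (-186 - p) = -179 - p)
(5845 + S(210))*(43859 + M) = (5845 + (-179 - 1*210))*(43859 - 45120) = (5845 + (-179 - 210))*(-1261) = (5845 - 389)*(-1261) = 5456*(-1261) = -6880016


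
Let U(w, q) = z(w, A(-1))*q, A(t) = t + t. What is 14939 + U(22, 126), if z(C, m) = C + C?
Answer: 20483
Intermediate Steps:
A(t) = 2*t
z(C, m) = 2*C
U(w, q) = 2*q*w (U(w, q) = (2*w)*q = 2*q*w)
14939 + U(22, 126) = 14939 + 2*126*22 = 14939 + 5544 = 20483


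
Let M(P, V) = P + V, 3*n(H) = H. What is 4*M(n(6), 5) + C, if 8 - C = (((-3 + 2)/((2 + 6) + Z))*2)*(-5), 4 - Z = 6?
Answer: 103/3 ≈ 34.333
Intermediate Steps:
Z = -2 (Z = 4 - 1*6 = 4 - 6 = -2)
n(H) = H/3
C = 19/3 (C = 8 - ((-3 + 2)/((2 + 6) - 2))*2*(-5) = 8 - -1/(8 - 2)*2*(-5) = 8 - -1/6*2*(-5) = 8 - -1*⅙*2*(-5) = 8 - (-⅙*2)*(-5) = 8 - (-1)*(-5)/3 = 8 - 1*5/3 = 8 - 5/3 = 19/3 ≈ 6.3333)
4*M(n(6), 5) + C = 4*((⅓)*6 + 5) + 19/3 = 4*(2 + 5) + 19/3 = 4*7 + 19/3 = 28 + 19/3 = 103/3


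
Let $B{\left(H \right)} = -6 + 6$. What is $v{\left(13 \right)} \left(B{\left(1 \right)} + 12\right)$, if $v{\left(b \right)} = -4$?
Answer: $-48$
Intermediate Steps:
$B{\left(H \right)} = 0$
$v{\left(13 \right)} \left(B{\left(1 \right)} + 12\right) = - 4 \left(0 + 12\right) = \left(-4\right) 12 = -48$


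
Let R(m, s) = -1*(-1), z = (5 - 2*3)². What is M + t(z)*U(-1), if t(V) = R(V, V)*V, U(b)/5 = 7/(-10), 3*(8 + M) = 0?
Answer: -23/2 ≈ -11.500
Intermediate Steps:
M = -8 (M = -8 + (⅓)*0 = -8 + 0 = -8)
U(b) = -7/2 (U(b) = 5*(7/(-10)) = 5*(7*(-⅒)) = 5*(-7/10) = -7/2)
z = 1 (z = (5 - 6)² = (-1)² = 1)
R(m, s) = 1
t(V) = V (t(V) = 1*V = V)
M + t(z)*U(-1) = -8 + 1*(-7/2) = -8 - 7/2 = -23/2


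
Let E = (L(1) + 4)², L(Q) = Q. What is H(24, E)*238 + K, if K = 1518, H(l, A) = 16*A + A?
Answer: 102668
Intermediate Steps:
E = 25 (E = (1 + 4)² = 5² = 25)
H(l, A) = 17*A
H(24, E)*238 + K = (17*25)*238 + 1518 = 425*238 + 1518 = 101150 + 1518 = 102668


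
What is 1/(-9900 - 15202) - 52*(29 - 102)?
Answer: 95287191/25102 ≈ 3796.0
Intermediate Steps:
1/(-9900 - 15202) - 52*(29 - 102) = 1/(-25102) - 52*(-73) = -1/25102 - 1*(-3796) = -1/25102 + 3796 = 95287191/25102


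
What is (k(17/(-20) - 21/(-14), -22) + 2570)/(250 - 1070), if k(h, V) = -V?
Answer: -648/205 ≈ -3.1610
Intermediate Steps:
(k(17/(-20) - 21/(-14), -22) + 2570)/(250 - 1070) = (-1*(-22) + 2570)/(250 - 1070) = (22 + 2570)/(-820) = 2592*(-1/820) = -648/205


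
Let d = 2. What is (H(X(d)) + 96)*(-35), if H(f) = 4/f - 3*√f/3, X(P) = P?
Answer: -3430 + 35*√2 ≈ -3380.5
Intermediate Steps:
H(f) = -√f + 4/f (H(f) = 4/f - 3*√f*(⅓) = 4/f - √f = -√f + 4/f)
(H(X(d)) + 96)*(-35) = ((4 - 2^(3/2))/2 + 96)*(-35) = ((4 - 2*√2)/2 + 96)*(-35) = ((2 - √2) + 96)*(-35) = (98 - √2)*(-35) = -3430 + 35*√2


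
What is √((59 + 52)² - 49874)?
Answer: 47*I*√17 ≈ 193.79*I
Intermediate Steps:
√((59 + 52)² - 49874) = √(111² - 49874) = √(12321 - 49874) = √(-37553) = 47*I*√17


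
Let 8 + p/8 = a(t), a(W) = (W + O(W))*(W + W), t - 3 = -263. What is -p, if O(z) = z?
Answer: -2163136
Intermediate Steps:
t = -260 (t = 3 - 263 = -260)
a(W) = 4*W**2 (a(W) = (W + W)*(W + W) = (2*W)*(2*W) = 4*W**2)
p = 2163136 (p = -64 + 8*(4*(-260)**2) = -64 + 8*(4*67600) = -64 + 8*270400 = -64 + 2163200 = 2163136)
-p = -1*2163136 = -2163136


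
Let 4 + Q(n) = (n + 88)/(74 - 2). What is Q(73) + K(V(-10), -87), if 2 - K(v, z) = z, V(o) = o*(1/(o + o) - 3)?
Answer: 6281/72 ≈ 87.236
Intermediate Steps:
Q(n) = -25/9 + n/72 (Q(n) = -4 + (n + 88)/(74 - 2) = -4 + (88 + n)/72 = -4 + (88 + n)*(1/72) = -4 + (11/9 + n/72) = -25/9 + n/72)
V(o) = o*(-3 + 1/(2*o)) (V(o) = o*(1/(2*o) - 3) = o*(-3 + 1/(2*o)))
K(v, z) = 2 - z
Q(73) + K(V(-10), -87) = (-25/9 + (1/72)*73) + (2 - 1*(-87)) = (-25/9 + 73/72) + (2 + 87) = -127/72 + 89 = 6281/72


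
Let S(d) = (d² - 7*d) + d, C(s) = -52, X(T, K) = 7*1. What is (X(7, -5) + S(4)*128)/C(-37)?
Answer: 1017/52 ≈ 19.558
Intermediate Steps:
X(T, K) = 7
S(d) = d² - 6*d
(X(7, -5) + S(4)*128)/C(-37) = (7 + (4*(-6 + 4))*128)/(-52) = (7 + (4*(-2))*128)*(-1/52) = (7 - 8*128)*(-1/52) = (7 - 1024)*(-1/52) = -1017*(-1/52) = 1017/52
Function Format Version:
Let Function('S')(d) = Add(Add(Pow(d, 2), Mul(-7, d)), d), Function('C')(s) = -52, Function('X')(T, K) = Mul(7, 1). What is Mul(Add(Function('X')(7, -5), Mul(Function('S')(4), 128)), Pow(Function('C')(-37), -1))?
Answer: Rational(1017, 52) ≈ 19.558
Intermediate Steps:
Function('X')(T, K) = 7
Function('S')(d) = Add(Pow(d, 2), Mul(-6, d))
Mul(Add(Function('X')(7, -5), Mul(Function('S')(4), 128)), Pow(Function('C')(-37), -1)) = Mul(Add(7, Mul(Mul(4, Add(-6, 4)), 128)), Pow(-52, -1)) = Mul(Add(7, Mul(Mul(4, -2), 128)), Rational(-1, 52)) = Mul(Add(7, Mul(-8, 128)), Rational(-1, 52)) = Mul(Add(7, -1024), Rational(-1, 52)) = Mul(-1017, Rational(-1, 52)) = Rational(1017, 52)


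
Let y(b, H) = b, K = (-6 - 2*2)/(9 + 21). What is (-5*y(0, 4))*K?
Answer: 0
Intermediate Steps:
K = -⅓ (K = (-6 - 4)/30 = -10*1/30 = -⅓ ≈ -0.33333)
(-5*y(0, 4))*K = -5*0*(-⅓) = 0*(-⅓) = 0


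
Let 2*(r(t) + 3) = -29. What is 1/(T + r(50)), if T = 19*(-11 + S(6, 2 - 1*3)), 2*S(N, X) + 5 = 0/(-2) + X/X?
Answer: -2/529 ≈ -0.0037807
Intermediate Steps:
S(N, X) = -2 (S(N, X) = -5/2 + (0/(-2) + X/X)/2 = -5/2 + (0*(-½) + 1)/2 = -5/2 + (0 + 1)/2 = -5/2 + (½)*1 = -5/2 + ½ = -2)
r(t) = -35/2 (r(t) = -3 + (½)*(-29) = -3 - 29/2 = -35/2)
T = -247 (T = 19*(-11 - 2) = 19*(-13) = -247)
1/(T + r(50)) = 1/(-247 - 35/2) = 1/(-529/2) = -2/529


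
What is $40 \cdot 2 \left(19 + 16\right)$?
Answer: $2800$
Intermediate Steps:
$40 \cdot 2 \left(19 + 16\right) = 80 \cdot 35 = 2800$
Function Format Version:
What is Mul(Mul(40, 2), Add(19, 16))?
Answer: 2800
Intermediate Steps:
Mul(Mul(40, 2), Add(19, 16)) = Mul(80, 35) = 2800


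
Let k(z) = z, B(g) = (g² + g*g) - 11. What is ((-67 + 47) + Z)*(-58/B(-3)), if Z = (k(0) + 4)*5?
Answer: 0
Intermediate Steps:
B(g) = -11 + 2*g² (B(g) = (g² + g²) - 11 = 2*g² - 11 = -11 + 2*g²)
Z = 20 (Z = (0 + 4)*5 = 4*5 = 20)
((-67 + 47) + Z)*(-58/B(-3)) = ((-67 + 47) + 20)*(-58/(-11 + 2*(-3)²)) = (-20 + 20)*(-58/(-11 + 2*9)) = 0*(-58/(-11 + 18)) = 0*(-58/7) = 0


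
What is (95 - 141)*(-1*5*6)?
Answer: 1380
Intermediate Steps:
(95 - 141)*(-1*5*6) = -(-230)*6 = -46*(-30) = 1380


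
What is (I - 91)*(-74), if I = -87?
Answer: 13172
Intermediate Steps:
(I - 91)*(-74) = (-87 - 91)*(-74) = -178*(-74) = 13172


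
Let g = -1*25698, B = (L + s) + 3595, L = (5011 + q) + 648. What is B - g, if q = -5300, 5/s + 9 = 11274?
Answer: 66805957/2253 ≈ 29652.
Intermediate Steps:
s = 1/2253 (s = 5/(-9 + 11274) = 5/11265 = 5*(1/11265) = 1/2253 ≈ 0.00044385)
L = 359 (L = (5011 - 5300) + 648 = -289 + 648 = 359)
B = 8908363/2253 (B = (359 + 1/2253) + 3595 = 808828/2253 + 3595 = 8908363/2253 ≈ 3954.0)
g = -25698
B - g = 8908363/2253 - 1*(-25698) = 8908363/2253 + 25698 = 66805957/2253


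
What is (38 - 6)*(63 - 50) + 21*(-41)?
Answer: -445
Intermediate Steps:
(38 - 6)*(63 - 50) + 21*(-41) = 32*13 - 861 = 416 - 861 = -445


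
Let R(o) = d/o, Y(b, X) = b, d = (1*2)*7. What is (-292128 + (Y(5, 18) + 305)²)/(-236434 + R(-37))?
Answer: 1813259/2187018 ≈ 0.82910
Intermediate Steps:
d = 14 (d = 2*7 = 14)
R(o) = 14/o
(-292128 + (Y(5, 18) + 305)²)/(-236434 + R(-37)) = (-292128 + (5 + 305)²)/(-236434 + 14/(-37)) = (-292128 + 310²)/(-236434 + 14*(-1/37)) = (-292128 + 96100)/(-236434 - 14/37) = -196028/(-8748072/37) = -196028*(-37/8748072) = 1813259/2187018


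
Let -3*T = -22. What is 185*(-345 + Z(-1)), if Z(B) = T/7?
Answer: -1336255/21 ≈ -63631.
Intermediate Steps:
T = 22/3 (T = -⅓*(-22) = 22/3 ≈ 7.3333)
Z(B) = 22/21 (Z(B) = (22/3)/7 = (22/3)*(⅐) = 22/21)
185*(-345 + Z(-1)) = 185*(-345 + 22/21) = 185*(-7223/21) = -1336255/21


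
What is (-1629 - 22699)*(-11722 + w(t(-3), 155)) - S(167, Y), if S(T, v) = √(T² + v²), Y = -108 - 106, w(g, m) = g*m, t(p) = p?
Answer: 296485336 - √73685 ≈ 2.9648e+8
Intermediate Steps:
Y = -214
(-1629 - 22699)*(-11722 + w(t(-3), 155)) - S(167, Y) = (-1629 - 22699)*(-11722 - 3*155) - √(167² + (-214)²) = -24328*(-11722 - 465) - √(27889 + 45796) = -24328*(-12187) - √73685 = 296485336 - √73685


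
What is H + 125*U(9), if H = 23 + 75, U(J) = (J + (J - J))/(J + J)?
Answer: 321/2 ≈ 160.50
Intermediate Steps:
U(J) = ½ (U(J) = (J + 0)/((2*J)) = J*(1/(2*J)) = ½)
H = 98
H + 125*U(9) = 98 + 125*(½) = 98 + 125/2 = 321/2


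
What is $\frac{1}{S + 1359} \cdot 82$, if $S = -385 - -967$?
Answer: $\frac{82}{1941} \approx 0.042246$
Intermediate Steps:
$S = 582$ ($S = -385 + 967 = 582$)
$\frac{1}{S + 1359} \cdot 82 = \frac{1}{582 + 1359} \cdot 82 = \frac{1}{1941} \cdot 82 = \frac{82}{1941}$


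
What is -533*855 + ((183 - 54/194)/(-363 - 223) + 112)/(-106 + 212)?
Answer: -686447841650/1506313 ≈ -4.5571e+5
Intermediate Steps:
-533*855 + ((183 - 54/194)/(-363 - 223) + 112)/(-106 + 212) = -455715 + ((183 - 54*1/194)/(-586) + 112)/106 = -455715 + ((183 - 27/97)*(-1/586) + 112)*(1/106) = -455715 + ((17724/97)*(-1/586) + 112)*(1/106) = -455715 + (-8862/28421 + 112)*(1/106) = -455715 + (3174290/28421)*(1/106) = -455715 + 1587145/1506313 = -686447841650/1506313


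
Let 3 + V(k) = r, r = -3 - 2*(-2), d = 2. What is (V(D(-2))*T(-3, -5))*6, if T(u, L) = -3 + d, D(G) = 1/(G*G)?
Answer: 12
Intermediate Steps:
D(G) = G⁻² (D(G) = 1/(G²) = G⁻²)
T(u, L) = -1 (T(u, L) = -3 + 2 = -1)
r = 1 (r = -3 + 4 = 1)
V(k) = -2 (V(k) = -3 + 1 = -2)
(V(D(-2))*T(-3, -5))*6 = -2*(-1)*6 = 2*6 = 12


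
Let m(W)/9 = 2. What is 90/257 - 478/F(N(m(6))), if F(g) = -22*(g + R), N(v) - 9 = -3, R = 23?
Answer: 90133/81983 ≈ 1.0994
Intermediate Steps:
m(W) = 18 (m(W) = 9*2 = 18)
N(v) = 6 (N(v) = 9 - 3 = 6)
F(g) = -506 - 22*g (F(g) = -22*(g + 23) = -22*(23 + g) = -506 - 22*g)
90/257 - 478/F(N(m(6))) = 90/257 - 478/(-506 - 22*6) = 90*(1/257) - 478/(-506 - 132) = 90/257 - 478/(-638) = 90/257 - 478*(-1/638) = 90/257 + 239/319 = 90133/81983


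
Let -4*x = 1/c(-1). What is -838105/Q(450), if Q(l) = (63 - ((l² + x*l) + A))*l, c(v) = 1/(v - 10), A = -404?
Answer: 167621/18294345 ≈ 0.0091625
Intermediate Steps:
c(v) = 1/(-10 + v)
x = 11/4 (x = -1/(4*(1/(-10 - 1))) = -1/(4*(1/(-11))) = -1/(4*(-1/11)) = -¼*(-11) = 11/4 ≈ 2.7500)
Q(l) = l*(467 - l² - 11*l/4) (Q(l) = (63 - ((l² + 11*l/4) - 404))*l = (63 - (-404 + l² + 11*l/4))*l = (63 + (404 - l² - 11*l/4))*l = (467 - l² - 11*l/4)*l = l*(467 - l² - 11*l/4))
-838105/Q(450) = -838105*2/(225*(1868 - 11*450 - 4*450²)) = -838105*2/(225*(1868 - 4950 - 4*202500)) = -838105*2/(225*(1868 - 4950 - 810000)) = -838105/((¼)*450*(-813082)) = -838105/(-91471725) = -838105*(-1/91471725) = 167621/18294345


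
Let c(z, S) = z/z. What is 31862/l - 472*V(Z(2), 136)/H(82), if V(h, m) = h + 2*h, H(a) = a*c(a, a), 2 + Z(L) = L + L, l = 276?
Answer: 457763/5658 ≈ 80.905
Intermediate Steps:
c(z, S) = 1
Z(L) = -2 + 2*L (Z(L) = -2 + (L + L) = -2 + 2*L)
H(a) = a (H(a) = a*1 = a)
V(h, m) = 3*h
31862/l - 472*V(Z(2), 136)/H(82) = 31862/276 - 472/(82/((3*(-2 + 2*2)))) = 31862*(1/276) - 472/(82/((3*(-2 + 4)))) = 15931/138 - 472/(82/((3*2))) = 15931/138 - 472/(82/6) = 15931/138 - 472/(82*(⅙)) = 15931/138 - 472/41/3 = 15931/138 - 472*3/41 = 15931/138 - 1416/41 = 457763/5658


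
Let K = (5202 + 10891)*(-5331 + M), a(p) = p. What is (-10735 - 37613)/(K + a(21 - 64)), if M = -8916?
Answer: 24174/114638507 ≈ 0.00021087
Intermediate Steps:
K = -229276971 (K = (5202 + 10891)*(-5331 - 8916) = 16093*(-14247) = -229276971)
(-10735 - 37613)/(K + a(21 - 64)) = (-10735 - 37613)/(-229276971 + (21 - 64)) = -48348/(-229276971 - 43) = -48348/(-229277014) = -48348*(-1/229277014) = 24174/114638507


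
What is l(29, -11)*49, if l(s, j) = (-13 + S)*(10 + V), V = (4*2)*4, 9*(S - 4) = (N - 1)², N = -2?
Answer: -16464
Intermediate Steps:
S = 5 (S = 4 + (-2 - 1)²/9 = 4 + (⅑)*(-3)² = 4 + (⅑)*9 = 4 + 1 = 5)
V = 32 (V = 8*4 = 32)
l(s, j) = -336 (l(s, j) = (-13 + 5)*(10 + 32) = -8*42 = -336)
l(29, -11)*49 = -336*49 = -16464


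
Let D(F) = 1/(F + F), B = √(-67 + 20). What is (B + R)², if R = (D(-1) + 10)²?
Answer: 129569/16 + 361*I*√47/2 ≈ 8098.1 + 1237.4*I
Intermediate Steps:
B = I*√47 (B = √(-47) = I*√47 ≈ 6.8557*I)
D(F) = 1/(2*F)
R = 361/4 (R = ((½)/(-1) + 10)² = ((½)*(-1) + 10)² = (-½ + 10)² = (19/2)² = 361/4 ≈ 90.250)
(B + R)² = (I*√47 + 361/4)² = (361/4 + I*√47)²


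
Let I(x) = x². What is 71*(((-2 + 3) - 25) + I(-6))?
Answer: 852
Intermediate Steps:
71*(((-2 + 3) - 25) + I(-6)) = 71*(((-2 + 3) - 25) + (-6)²) = 71*((1 - 25) + 36) = 71*(-24 + 36) = 71*12 = 852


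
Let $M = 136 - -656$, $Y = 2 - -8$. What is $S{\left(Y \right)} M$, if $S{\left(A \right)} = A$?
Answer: $7920$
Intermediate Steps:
$Y = 10$ ($Y = 2 + 8 = 10$)
$M = 792$ ($M = 136 + 656 = 792$)
$S{\left(Y \right)} M = 10 \cdot 792 = 7920$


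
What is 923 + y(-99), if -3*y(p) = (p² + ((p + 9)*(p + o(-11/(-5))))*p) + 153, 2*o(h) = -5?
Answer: 299060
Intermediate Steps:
o(h) = -5/2 (o(h) = (½)*(-5) = -5/2)
y(p) = -51 - p²/3 - p*(9 + p)*(-5/2 + p)/3 (y(p) = -((p² + ((p + 9)*(p - 5/2))*p) + 153)/3 = -((p² + ((9 + p)*(-5/2 + p))*p) + 153)/3 = -((p² + p*(9 + p)*(-5/2 + p)) + 153)/3 = -(153 + p² + p*(9 + p)*(-5/2 + p))/3 = -51 - p²/3 - p*(9 + p)*(-5/2 + p)/3)
923 + y(-99) = 923 + (-51 - 5/2*(-99)² - ⅓*(-99)³ + (15/2)*(-99)) = 923 + (-51 - 5/2*9801 - ⅓*(-970299) - 1485/2) = 923 + (-51 - 49005/2 + 323433 - 1485/2) = 923 + 298137 = 299060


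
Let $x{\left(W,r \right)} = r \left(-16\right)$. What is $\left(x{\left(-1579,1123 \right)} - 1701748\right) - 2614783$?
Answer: $-4334499$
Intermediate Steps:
$x{\left(W,r \right)} = - 16 r$
$\left(x{\left(-1579,1123 \right)} - 1701748\right) - 2614783 = \left(\left(-16\right) 1123 - 1701748\right) - 2614783 = \left(-17968 - 1701748\right) - 2614783 = -1719716 - 2614783 = -4334499$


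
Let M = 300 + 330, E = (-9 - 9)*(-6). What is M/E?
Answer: 35/6 ≈ 5.8333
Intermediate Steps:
E = 108 (E = -18*(-6) = 108)
M = 630
M/E = 630/108 = 630*(1/108) = 35/6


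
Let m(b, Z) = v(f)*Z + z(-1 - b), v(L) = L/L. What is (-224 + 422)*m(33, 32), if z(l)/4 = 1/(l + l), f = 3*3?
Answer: 107514/17 ≈ 6324.4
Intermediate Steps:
f = 9
z(l) = 2/l (z(l) = 4/(l + l) = 4/((2*l)) = 4*(1/(2*l)) = 2/l)
v(L) = 1
m(b, Z) = Z + 2/(-1 - b) (m(b, Z) = 1*Z + 2/(-1 - b) = Z + 2/(-1 - b))
(-224 + 422)*m(33, 32) = (-224 + 422)*((-2 + 32*(1 + 33))/(1 + 33)) = 198*((-2 + 32*34)/34) = 198*((-2 + 1088)/34) = 198*((1/34)*1086) = 198*(543/17) = 107514/17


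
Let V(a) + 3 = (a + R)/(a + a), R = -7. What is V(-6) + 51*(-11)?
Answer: -6755/12 ≈ -562.92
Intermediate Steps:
V(a) = -3 + (-7 + a)/(2*a) (V(a) = -3 + (a - 7)/(a + a) = -3 + (-7 + a)/((2*a)) = -3 + (-7 + a)*(1/(2*a)) = -3 + (-7 + a)/(2*a))
V(-6) + 51*(-11) = (½)*(-7 - 5*(-6))/(-6) + 51*(-11) = (½)*(-⅙)*(-7 + 30) - 561 = (½)*(-⅙)*23 - 561 = -23/12 - 561 = -6755/12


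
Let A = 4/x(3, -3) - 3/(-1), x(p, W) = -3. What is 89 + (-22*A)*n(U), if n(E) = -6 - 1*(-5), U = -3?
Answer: 377/3 ≈ 125.67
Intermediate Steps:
n(E) = -1 (n(E) = -6 + 5 = -1)
A = 5/3 (A = 4/(-3) - 3/(-1) = 4*(-1/3) - 3*(-1) = -4/3 + 3 = 5/3 ≈ 1.6667)
89 + (-22*A)*n(U) = 89 - 22*5/3*(-1) = 89 - 110/3*(-1) = 89 + 110/3 = 377/3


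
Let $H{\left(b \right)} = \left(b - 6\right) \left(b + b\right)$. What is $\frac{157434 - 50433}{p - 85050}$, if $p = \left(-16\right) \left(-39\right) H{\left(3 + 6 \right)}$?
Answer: $- \frac{1321}{634} \approx -2.0836$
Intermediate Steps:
$H{\left(b \right)} = 2 b \left(-6 + b\right)$ ($H{\left(b \right)} = \left(-6 + b\right) 2 b = 2 b \left(-6 + b\right)$)
$p = 33696$ ($p = \left(-16\right) \left(-39\right) 2 \left(3 + 6\right) \left(-6 + \left(3 + 6\right)\right) = 624 \cdot 2 \cdot 9 \left(-6 + 9\right) = 624 \cdot 2 \cdot 9 \cdot 3 = 624 \cdot 54 = 33696$)
$\frac{157434 - 50433}{p - 85050} = \frac{157434 - 50433}{33696 - 85050} = \frac{107001}{-51354} = 107001 \left(- \frac{1}{51354}\right) = - \frac{1321}{634}$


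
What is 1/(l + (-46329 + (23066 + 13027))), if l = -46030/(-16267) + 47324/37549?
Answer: -610809583/6249748691610 ≈ -9.7733e-5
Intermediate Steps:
l = 2498199978/610809583 (l = -46030*(-1/16267) + 47324*(1/37549) = 46030/16267 + 47324/37549 = 2498199978/610809583 ≈ 4.0900)
1/(l + (-46329 + (23066 + 13027))) = 1/(2498199978/610809583 + (-46329 + (23066 + 13027))) = 1/(2498199978/610809583 + (-46329 + 36093)) = 1/(2498199978/610809583 - 10236) = 1/(-6249748691610/610809583) = -610809583/6249748691610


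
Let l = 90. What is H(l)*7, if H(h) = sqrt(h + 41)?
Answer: 7*sqrt(131) ≈ 80.119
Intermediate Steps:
H(h) = sqrt(41 + h)
H(l)*7 = sqrt(41 + 90)*7 = sqrt(131)*7 = 7*sqrt(131)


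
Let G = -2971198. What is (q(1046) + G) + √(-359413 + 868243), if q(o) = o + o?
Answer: -2969106 + √508830 ≈ -2.9684e+6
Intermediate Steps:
q(o) = 2*o
(q(1046) + G) + √(-359413 + 868243) = (2*1046 - 2971198) + √(-359413 + 868243) = (2092 - 2971198) + √508830 = -2969106 + √508830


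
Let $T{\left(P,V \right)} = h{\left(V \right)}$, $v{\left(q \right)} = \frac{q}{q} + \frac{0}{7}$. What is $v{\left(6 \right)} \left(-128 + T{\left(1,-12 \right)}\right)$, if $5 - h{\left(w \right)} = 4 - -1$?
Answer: $-128$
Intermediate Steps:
$h{\left(w \right)} = 0$ ($h{\left(w \right)} = 5 - \left(4 - -1\right) = 5 - \left(4 + 1\right) = 5 - 5 = 0$)
$v{\left(q \right)} = 1$ ($v{\left(q \right)} = 1 + 0 \cdot \frac{1}{7} = 1 + 0 = 1$)
$T{\left(P,V \right)} = 0$
$v{\left(6 \right)} \left(-128 + T{\left(1,-12 \right)}\right) = 1 \left(-128 + 0\right) = 1 \left(-128\right) = -128$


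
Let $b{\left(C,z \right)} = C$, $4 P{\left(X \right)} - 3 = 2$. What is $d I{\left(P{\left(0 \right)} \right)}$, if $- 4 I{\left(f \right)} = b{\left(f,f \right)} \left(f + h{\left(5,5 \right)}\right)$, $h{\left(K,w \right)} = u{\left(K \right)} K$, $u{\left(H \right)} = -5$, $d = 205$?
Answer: $\frac{97375}{64} \approx 1521.5$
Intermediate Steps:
$P{\left(X \right)} = \frac{5}{4}$ ($P{\left(X \right)} = \frac{3}{4} + \frac{1}{4} \cdot 2 = \frac{3}{4} + \frac{1}{2} = \frac{5}{4}$)
$h{\left(K,w \right)} = - 5 K$
$I{\left(f \right)} = - \frac{f \left(-25 + f\right)}{4}$ ($I{\left(f \right)} = - \frac{f \left(f - 25\right)}{4} = - \frac{f \left(-25 + f\right)}{4}$)
$d I{\left(P{\left(0 \right)} \right)} = 205 \cdot \frac{1}{4} \cdot \frac{5}{4} \left(25 - \frac{5}{4}\right) = 205 \cdot \frac{1}{4} \cdot \frac{5}{4} \cdot \frac{95}{4} = 205 \cdot \frac{475}{64} = \frac{97375}{64}$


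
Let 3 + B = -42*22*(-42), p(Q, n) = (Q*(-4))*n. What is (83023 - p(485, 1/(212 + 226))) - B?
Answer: 9684712/219 ≈ 44222.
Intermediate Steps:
p(Q, n) = -4*Q*n (p(Q, n) = (-4*Q)*n = -4*Q*n)
B = 38805 (B = -3 - 42*22*(-42) = -3 - 924*(-42) = -3 + 38808 = 38805)
(83023 - p(485, 1/(212 + 226))) - B = (83023 - (-4)*485/(212 + 226)) - 1*38805 = (83023 - (-4)*485/438) - 38805 = (83023 - 1*(-970/219)) - 38805 = (83023 + 970/219) - 38805 = 18183007/219 - 38805 = 9684712/219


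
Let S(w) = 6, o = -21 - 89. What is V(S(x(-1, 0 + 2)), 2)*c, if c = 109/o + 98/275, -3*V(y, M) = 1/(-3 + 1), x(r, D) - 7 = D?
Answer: -349/3300 ≈ -0.10576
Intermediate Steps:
o = -110
x(r, D) = 7 + D
V(y, M) = ⅙ (V(y, M) = -1/(3*(-3 + 1)) = -⅓/(-2) = -⅓*(-½) = ⅙)
c = -349/550 (c = 109/(-110) + 98/275 = 109*(-1/110) + 98*(1/275) = -109/110 + 98/275 = -349/550 ≈ -0.63455)
V(S(x(-1, 0 + 2)), 2)*c = (⅙)*(-349/550) = -349/3300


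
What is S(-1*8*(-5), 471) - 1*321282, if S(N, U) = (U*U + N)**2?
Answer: 49230856879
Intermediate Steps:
S(N, U) = (N + U**2)**2 (S(N, U) = (U**2 + N)**2 = (N + U**2)**2)
S(-1*8*(-5), 471) - 1*321282 = (-1*8*(-5) + 471**2)**2 - 1*321282 = (-8*(-5) + 221841)**2 - 321282 = (40 + 221841)**2 - 321282 = 221881**2 - 321282 = 49231178161 - 321282 = 49230856879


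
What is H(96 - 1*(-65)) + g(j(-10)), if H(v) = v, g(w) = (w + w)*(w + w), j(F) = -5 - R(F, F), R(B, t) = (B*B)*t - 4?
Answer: 3992165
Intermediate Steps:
R(B, t) = -4 + t*B**2 (R(B, t) = B**2*t - 4 = t*B**2 - 4 = -4 + t*B**2)
j(F) = -1 - F**3 (j(F) = -5 - (-4 + F*F**2) = -5 - (-4 + F**3) = -5 + (4 - F**3) = -1 - F**3)
g(w) = 4*w**2 (g(w) = (2*w)*(2*w) = 4*w**2)
H(96 - 1*(-65)) + g(j(-10)) = (96 - 1*(-65)) + 4*(-1 - 1*(-10)**3)**2 = (96 + 65) + 4*(-1 - 1*(-1000))**2 = 161 + 4*(-1 + 1000)**2 = 161 + 4*999**2 = 161 + 4*998001 = 161 + 3992004 = 3992165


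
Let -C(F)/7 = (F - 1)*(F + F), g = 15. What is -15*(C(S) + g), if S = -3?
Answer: 2295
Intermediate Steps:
C(F) = -14*F*(-1 + F) (C(F) = -7*(F - 1)*(F + F) = -7*(-1 + F)*2*F = -14*F*(-1 + F))
-15*(C(S) + g) = -15*(14*(-3)*(1 - 1*(-3)) + 15) = -15*(14*(-3)*(1 + 3) + 15) = -15*(14*(-3)*4 + 15) = -15*(-168 + 15) = -15*(-153) = 2295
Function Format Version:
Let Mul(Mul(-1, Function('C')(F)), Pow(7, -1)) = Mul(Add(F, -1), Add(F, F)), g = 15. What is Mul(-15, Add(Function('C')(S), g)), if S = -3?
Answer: 2295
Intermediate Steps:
Function('C')(F) = Mul(-14, F, Add(-1, F)) (Function('C')(F) = Mul(-7, Mul(Add(F, -1), Add(F, F))) = Mul(-7, Mul(Add(-1, F), Mul(2, F))) = Mul(-7, Mul(2, F, Add(-1, F))) = Mul(-14, F, Add(-1, F)))
Mul(-15, Add(Function('C')(S), g)) = Mul(-15, Add(Mul(14, -3, Add(1, Mul(-1, -3))), 15)) = Mul(-15, Add(Mul(14, -3, Add(1, 3)), 15)) = Mul(-15, Add(Mul(14, -3, 4), 15)) = Mul(-15, Add(-168, 15)) = Mul(-15, -153) = 2295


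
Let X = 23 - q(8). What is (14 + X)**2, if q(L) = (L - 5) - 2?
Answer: 1296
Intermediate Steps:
q(L) = -7 + L (q(L) = (-5 + L) - 2 = -7 + L)
X = 22 (X = 23 - (-7 + 8) = 23 - 1*1 = 23 - 1 = 22)
(14 + X)**2 = (14 + 22)**2 = 36**2 = 1296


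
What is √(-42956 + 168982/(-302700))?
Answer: I*√39359930200914/30270 ≈ 207.26*I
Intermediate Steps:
√(-42956 + 168982/(-302700)) = √(-42956 + 168982*(-1/302700)) = √(-42956 - 84491/151350) = √(-6501475091/151350) = I*√39359930200914/30270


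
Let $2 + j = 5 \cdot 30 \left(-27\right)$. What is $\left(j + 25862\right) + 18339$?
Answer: $40149$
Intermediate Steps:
$j = -4052$ ($j = -2 + 5 \cdot 30 \left(-27\right) = -2 + 150 \left(-27\right) = -2 - 4050 = -4052$)
$\left(j + 25862\right) + 18339 = \left(-4052 + 25862\right) + 18339 = 21810 + 18339 = 40149$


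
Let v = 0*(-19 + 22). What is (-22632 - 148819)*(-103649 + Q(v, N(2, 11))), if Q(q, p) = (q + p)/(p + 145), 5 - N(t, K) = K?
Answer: 2470131761867/139 ≈ 1.7771e+10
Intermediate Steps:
N(t, K) = 5 - K
v = 0 (v = 0*3 = 0)
Q(q, p) = (p + q)/(145 + p)
(-22632 - 148819)*(-103649 + Q(v, N(2, 11))) = (-22632 - 148819)*(-103649 + ((5 - 1*11) + 0)/(145 + (5 - 1*11))) = -171451*(-103649 + ((5 - 11) + 0)/(145 + (5 - 11))) = -171451*(-103649 + (-6 + 0)/(145 - 6)) = -171451*(-103649 - 6/139) = -171451*(-14407217/139) = 2470131761867/139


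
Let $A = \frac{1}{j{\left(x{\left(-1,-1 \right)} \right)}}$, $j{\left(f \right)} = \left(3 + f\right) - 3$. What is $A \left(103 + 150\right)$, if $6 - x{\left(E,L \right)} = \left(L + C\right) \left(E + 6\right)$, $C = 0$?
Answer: $23$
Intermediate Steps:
$x{\left(E,L \right)} = 6 - L \left(6 + E\right)$ ($x{\left(E,L \right)} = 6 - \left(L + 0\right) \left(E + 6\right) = 6 - L \left(6 + E\right)$)
$j{\left(f \right)} = f$
$A = \frac{1}{11}$ ($A = \frac{1}{6 - -6 - \left(-1\right) \left(-1\right)} = \frac{1}{6 + 6 - 1} = \frac{1}{11} \approx 0.090909$)
$A \left(103 + 150\right) = \frac{103 + 150}{11} = \frac{1}{11} \cdot 253 = 23$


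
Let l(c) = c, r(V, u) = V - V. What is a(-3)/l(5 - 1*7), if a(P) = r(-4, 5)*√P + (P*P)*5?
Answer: -45/2 ≈ -22.500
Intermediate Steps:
r(V, u) = 0
a(P) = 5*P² (a(P) = 0*√P + (P*P)*5 = 0 + P²*5 = 0 + 5*P² = 5*P²)
a(-3)/l(5 - 1*7) = (5*(-3)²)/(5 - 1*7) = (5*9)/(5 - 7) = 45/(-2) = 45*(-½) = -45/2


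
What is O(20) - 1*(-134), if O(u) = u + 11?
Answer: 165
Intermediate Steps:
O(u) = 11 + u
O(20) - 1*(-134) = (11 + 20) - 1*(-134) = 31 + 134 = 165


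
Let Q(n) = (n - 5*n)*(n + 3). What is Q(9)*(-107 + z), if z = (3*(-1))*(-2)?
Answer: 43632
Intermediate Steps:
z = 6 (z = -3*(-2) = 6)
Q(n) = -4*n*(3 + n) (Q(n) = (-4*n)*(3 + n) = -4*n*(3 + n))
Q(9)*(-107 + z) = (-4*9*(3 + 9))*(-107 + 6) = -4*9*12*(-101) = -432*(-101) = 43632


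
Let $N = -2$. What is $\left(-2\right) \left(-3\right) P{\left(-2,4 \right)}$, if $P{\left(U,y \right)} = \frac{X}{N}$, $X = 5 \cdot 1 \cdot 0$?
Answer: $0$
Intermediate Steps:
$X = 0$ ($X = 5 \cdot 0 = 0$)
$P{\left(U,y \right)} = 0$ ($P{\left(U,y \right)} = \frac{0}{-2} = 0 \left(- \frac{1}{2}\right) = 0$)
$\left(-2\right) \left(-3\right) P{\left(-2,4 \right)} = \left(-2\right) \left(-3\right) 0 = 6 \cdot 0 = 0$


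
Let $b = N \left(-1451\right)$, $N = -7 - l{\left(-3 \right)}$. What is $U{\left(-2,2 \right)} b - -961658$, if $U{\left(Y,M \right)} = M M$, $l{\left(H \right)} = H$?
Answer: $984874$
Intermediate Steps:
$U{\left(Y,M \right)} = M^{2}$
$N = -4$ ($N = -7 - -3 = -7 + 3 = -4$)
$b = 5804$ ($b = \left(-4\right) \left(-1451\right) = 5804$)
$U{\left(-2,2 \right)} b - -961658 = 2^{2} \cdot 5804 - -961658 = 4 \cdot 5804 + 961658 = 23216 + 961658 = 984874$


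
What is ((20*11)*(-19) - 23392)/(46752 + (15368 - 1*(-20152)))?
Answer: -6893/20568 ≈ -0.33513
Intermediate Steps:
((20*11)*(-19) - 23392)/(46752 + (15368 - 1*(-20152))) = (220*(-19) - 23392)/(46752 + (15368 + 20152)) = (-4180 - 23392)/(46752 + 35520) = -27572/82272 = -27572*1/82272 = -6893/20568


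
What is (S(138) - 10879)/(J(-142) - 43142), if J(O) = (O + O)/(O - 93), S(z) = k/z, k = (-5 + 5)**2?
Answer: 2556565/10138086 ≈ 0.25217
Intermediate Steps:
k = 0 (k = 0**2 = 0)
S(z) = 0 (S(z) = 0/z = 0)
J(O) = 2*O/(-93 + O) (J(O) = (2*O)/(-93 + O) = 2*O/(-93 + O))
(S(138) - 10879)/(J(-142) - 43142) = (0 - 10879)/(2*(-142)/(-93 - 142) - 43142) = -10879/(2*(-142)/(-235) - 43142) = -10879/(2*(-142)*(-1/235) - 43142) = -10879/(284/235 - 43142) = -10879/(-10138086/235) = -10879*(-235/10138086) = 2556565/10138086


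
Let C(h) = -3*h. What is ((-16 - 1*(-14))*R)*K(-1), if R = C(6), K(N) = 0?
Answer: 0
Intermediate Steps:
R = -18 (R = -3*6 = -18)
((-16 - 1*(-14))*R)*K(-1) = ((-16 - 1*(-14))*(-18))*0 = ((-16 + 14)*(-18))*0 = -2*(-18)*0 = 36*0 = 0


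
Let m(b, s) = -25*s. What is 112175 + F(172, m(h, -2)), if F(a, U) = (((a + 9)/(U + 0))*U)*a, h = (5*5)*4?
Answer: 143307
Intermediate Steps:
h = 100 (h = 25*4 = 100)
F(a, U) = a*(9 + a) (F(a, U) = (((9 + a)/U)*U)*a = (9 + a)*a = a*(9 + a))
112175 + F(172, m(h, -2)) = 112175 + 172*(9 + 172) = 112175 + 172*181 = 112175 + 31132 = 143307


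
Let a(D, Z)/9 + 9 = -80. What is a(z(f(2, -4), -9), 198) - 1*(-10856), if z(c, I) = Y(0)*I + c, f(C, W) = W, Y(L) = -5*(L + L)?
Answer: 10055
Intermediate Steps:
Y(L) = -10*L
z(c, I) = c (z(c, I) = (-10*0)*I + c = 0*I + c = 0 + c = c)
a(D, Z) = -801 (a(D, Z) = -81 + 9*(-80) = -81 - 720 = -801)
a(z(f(2, -4), -9), 198) - 1*(-10856) = -801 - 1*(-10856) = -801 + 10856 = 10055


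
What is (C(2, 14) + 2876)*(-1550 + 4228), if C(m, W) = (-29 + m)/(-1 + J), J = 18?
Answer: 130860470/17 ≈ 7.6977e+6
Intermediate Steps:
C(m, W) = -29/17 + m/17 (C(m, W) = (-29 + m)/(-1 + 18) = (-29 + m)/17 = (-29 + m)*(1/17) = -29/17 + m/17)
(C(2, 14) + 2876)*(-1550 + 4228) = ((-29/17 + (1/17)*2) + 2876)*(-1550 + 4228) = ((-29/17 + 2/17) + 2876)*2678 = (-27/17 + 2876)*2678 = (48865/17)*2678 = 130860470/17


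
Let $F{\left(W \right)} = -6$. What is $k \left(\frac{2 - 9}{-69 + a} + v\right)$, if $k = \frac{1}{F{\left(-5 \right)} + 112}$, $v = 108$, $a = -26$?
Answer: $\frac{10267}{10070} \approx 1.0196$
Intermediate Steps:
$k = \frac{1}{106}$ ($k = \frac{1}{-6 + 112} = \frac{1}{106} \approx 0.009434$)
$k \left(\frac{2 - 9}{-69 + a} + v\right) = \frac{\frac{2 - 9}{-69 - 26} + 108}{106} = \frac{- \frac{7}{-95} + 108}{106} = \frac{\left(-7\right) \left(- \frac{1}{95}\right) + 108}{106} = \frac{\frac{7}{95} + 108}{106} = \frac{1}{106} \cdot \frac{10267}{95} = \frac{10267}{10070}$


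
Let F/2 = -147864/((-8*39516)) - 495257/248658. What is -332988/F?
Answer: 272660828432472/2495771633 ≈ 1.0925e+5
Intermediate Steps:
F = -2495771633/818830794 (F = 2*(-147864/((-8*39516)) - 495257/248658) = 2*(-147864/(-316128) - 495257*1/248658) = 2*(-147864*(-1/316128) - 495257/248658) = 2*(6161/13172 - 495257/248658) = 2*(-2495771633/1637661588) = -2495771633/818830794 ≈ -3.0480)
-332988/F = -332988/(-2495771633/818830794) = -332988*(-818830794/2495771633) = 272660828432472/2495771633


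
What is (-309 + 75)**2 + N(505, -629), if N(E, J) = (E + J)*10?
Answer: 53516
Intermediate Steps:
N(E, J) = 10*E + 10*J
(-309 + 75)**2 + N(505, -629) = (-309 + 75)**2 + (10*505 + 10*(-629)) = (-234)**2 + (5050 - 6290) = 54756 - 1240 = 53516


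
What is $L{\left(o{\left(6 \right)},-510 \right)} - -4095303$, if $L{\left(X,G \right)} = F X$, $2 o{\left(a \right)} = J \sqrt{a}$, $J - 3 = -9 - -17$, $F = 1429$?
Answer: $4095303 + \frac{15719 \sqrt{6}}{2} \approx 4.1146 \cdot 10^{6}$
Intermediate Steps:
$J = 11$ ($J = 3 - -8 = 3 + \left(-9 + 17\right) = 3 + 8 = 11$)
$o{\left(a \right)} = \frac{11 \sqrt{a}}{2}$
$L{\left(X,G \right)} = 1429 X$
$L{\left(o{\left(6 \right)},-510 \right)} - -4095303 = 1429 \frac{11 \sqrt{6}}{2} - -4095303 = \frac{15719 \sqrt{6}}{2} + 4095303 = 4095303 + \frac{15719 \sqrt{6}}{2}$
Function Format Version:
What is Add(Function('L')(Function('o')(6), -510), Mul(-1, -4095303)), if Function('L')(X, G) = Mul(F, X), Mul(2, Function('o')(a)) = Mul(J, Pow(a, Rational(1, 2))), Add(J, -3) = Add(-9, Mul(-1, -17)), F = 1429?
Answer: Add(4095303, Mul(Rational(15719, 2), Pow(6, Rational(1, 2)))) ≈ 4.1146e+6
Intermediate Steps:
J = 11 (J = Add(3, Add(-9, Mul(-1, -17))) = Add(3, Add(-9, 17)) = Add(3, 8) = 11)
Function('o')(a) = Mul(Rational(11, 2), Pow(a, Rational(1, 2))) (Function('o')(a) = Mul(Rational(1, 2), Mul(11, Pow(a, Rational(1, 2)))) = Mul(Rational(11, 2), Pow(a, Rational(1, 2))))
Function('L')(X, G) = Mul(1429, X)
Add(Function('L')(Function('o')(6), -510), Mul(-1, -4095303)) = Add(Mul(1429, Mul(Rational(11, 2), Pow(6, Rational(1, 2)))), Mul(-1, -4095303)) = Add(Mul(Rational(15719, 2), Pow(6, Rational(1, 2))), 4095303) = Add(4095303, Mul(Rational(15719, 2), Pow(6, Rational(1, 2))))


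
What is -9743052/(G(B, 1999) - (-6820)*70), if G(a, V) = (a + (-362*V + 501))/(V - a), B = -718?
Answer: -2406533844/117851995 ≈ -20.420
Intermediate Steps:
G(a, V) = (501 + a - 362*V)/(V - a) (G(a, V) = (a + (501 - 362*V))/(V - a) = (501 + a - 362*V)/(V - a))
-9743052/(G(B, 1999) - (-6820)*70) = -9743052/((501 - 718 - 362*1999)/(1999 - 1*(-718)) - (-6820)*70) = -9743052/((501 - 718 - 723638)/(1999 + 718) - 1*(-477400)) = -9743052/(-723855/2717 + 477400) = -9743052/((1/2717)*(-723855) + 477400) = -9743052/(-65805/247 + 477400) = -9743052/117851995/247 = -9743052*247/117851995 = -2406533844/117851995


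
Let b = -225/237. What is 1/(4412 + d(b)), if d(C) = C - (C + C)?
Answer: 79/348623 ≈ 0.00022661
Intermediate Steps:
b = -75/79 (b = -225*1/237 = -75/79 ≈ -0.94937)
d(C) = -C (d(C) = C - 2*C = -C)
1/(4412 + d(b)) = 1/(4412 - 1*(-75/79)) = 1/(4412 + 75/79) = 1/(348623/79) = 79/348623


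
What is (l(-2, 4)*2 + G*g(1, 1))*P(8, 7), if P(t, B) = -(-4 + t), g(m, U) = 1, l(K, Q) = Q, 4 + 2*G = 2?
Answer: -28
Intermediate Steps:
G = -1 (G = -2 + (½)*2 = -2 + 1 = -1)
P(t, B) = 4 - t
(l(-2, 4)*2 + G*g(1, 1))*P(8, 7) = (4*2 - 1*1)*(4 - 1*8) = (8 - 1)*(4 - 8) = 7*(-4) = -28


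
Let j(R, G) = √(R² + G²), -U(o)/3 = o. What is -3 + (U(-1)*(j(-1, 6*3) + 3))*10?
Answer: 87 + 150*√13 ≈ 627.83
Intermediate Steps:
U(o) = -3*o
j(R, G) = √(G² + R²)
-3 + (U(-1)*(j(-1, 6*3) + 3))*10 = -3 + ((-3*(-1))*(√((6*3)² + (-1)²) + 3))*10 = -3 + (3*(√(18² + 1) + 3))*10 = -3 + (3*(√(324 + 1) + 3))*10 = -3 + (3*(√325 + 3))*10 = -3 + (3*(5*√13 + 3))*10 = -3 + (3*(3 + 5*√13))*10 = -3 + (9 + 15*√13)*10 = -3 + (90 + 150*√13) = 87 + 150*√13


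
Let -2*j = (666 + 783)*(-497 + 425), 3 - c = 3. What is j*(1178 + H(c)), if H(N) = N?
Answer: 61449192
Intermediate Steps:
c = 0 (c = 3 - 1*3 = 3 - 3 = 0)
j = 52164 (j = -(666 + 783)*(-497 + 425)/2 = -1449*(-72)/2 = -½*(-104328) = 52164)
j*(1178 + H(c)) = 52164*(1178 + 0) = 52164*1178 = 61449192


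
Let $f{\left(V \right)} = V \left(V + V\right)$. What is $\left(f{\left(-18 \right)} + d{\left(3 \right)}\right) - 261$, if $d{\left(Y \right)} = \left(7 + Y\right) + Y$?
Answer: $400$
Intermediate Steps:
$f{\left(V \right)} = 2 V^{2}$ ($f{\left(V \right)} = V 2 V = 2 V^{2}$)
$d{\left(Y \right)} = 7 + 2 Y$
$\left(f{\left(-18 \right)} + d{\left(3 \right)}\right) - 261 = \left(2 \left(-18\right)^{2} + \left(7 + 2 \cdot 3\right)\right) - 261 = \left(2 \cdot 324 + \left(7 + 6\right)\right) - 261 = \left(648 + 13\right) - 261 = 661 - 261 = 400$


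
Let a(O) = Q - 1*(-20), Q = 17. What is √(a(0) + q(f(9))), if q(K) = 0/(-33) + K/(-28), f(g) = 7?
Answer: 7*√3/2 ≈ 6.0622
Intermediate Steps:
a(O) = 37 (a(O) = 17 - 1*(-20) = 17 + 20 = 37)
q(K) = -K/28 (q(K) = 0*(-1/33) + K*(-1/28) = 0 - K/28 = -K/28)
√(a(0) + q(f(9))) = √(37 - 1/28*7) = √(37 - ¼) = √(147/4) = 7*√3/2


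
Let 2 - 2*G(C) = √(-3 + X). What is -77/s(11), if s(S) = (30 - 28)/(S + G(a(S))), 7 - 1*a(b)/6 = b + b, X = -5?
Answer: -462 + 77*I*√2/2 ≈ -462.0 + 54.447*I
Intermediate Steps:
a(b) = 42 - 12*b (a(b) = 42 - 6*(b + b) = 42 - 12*b)
G(C) = 1 - I*√2 (G(C) = 1 - √(-3 - 5)/2 = 1 - I*√2)
s(S) = 2/(1 + S - I*√2) (s(S) = (30 - 28)/(S + (1 - I*√2)) = 2/(1 + S - I*√2))
-77/s(11) = -(462 - 77*I*√2/2) = -77*(6 - I*√2/2) = -462 + 77*I*√2/2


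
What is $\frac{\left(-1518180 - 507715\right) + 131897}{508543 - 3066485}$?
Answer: $\frac{946999}{1278971} \approx 0.74044$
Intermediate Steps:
$\frac{\left(-1518180 - 507715\right) + 131897}{508543 - 3066485} = \frac{\left(-1518180 - 507715\right) + 131897}{-2557942} = \left(-2025895 + 131897\right) \left(- \frac{1}{2557942}\right) = \left(-1893998\right) \left(- \frac{1}{2557942}\right) = \frac{946999}{1278971}$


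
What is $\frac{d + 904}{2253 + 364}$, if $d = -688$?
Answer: $\frac{216}{2617} \approx 0.082537$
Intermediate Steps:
$\frac{d + 904}{2253 + 364} = \frac{-688 + 904}{2253 + 364} = \frac{216}{2617}$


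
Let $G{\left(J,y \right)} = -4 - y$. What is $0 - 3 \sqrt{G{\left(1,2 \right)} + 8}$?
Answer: $- 3 \sqrt{2} \approx -4.2426$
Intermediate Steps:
$0 - 3 \sqrt{G{\left(1,2 \right)} + 8} = 0 - 3 \sqrt{\left(-4 - 2\right) + 8} = 0 - 3 \sqrt{-6 + 8} = 0 - 3 \sqrt{2} = - 3 \sqrt{2}$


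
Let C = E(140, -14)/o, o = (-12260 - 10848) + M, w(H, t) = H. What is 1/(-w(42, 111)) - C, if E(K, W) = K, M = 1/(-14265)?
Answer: -35108203/1977813726 ≈ -0.017751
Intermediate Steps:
M = -1/14265 ≈ -7.0102e-5
o = -329635621/14265 (o = (-12260 - 10848) - 1/14265 = -23108 - 1/14265 = -329635621/14265 ≈ -23108.)
C = -285300/47090803 (C = 140/(-329635621/14265) = 140*(-14265/329635621) = -285300/47090803 ≈ -0.0060585)
1/(-w(42, 111)) - C = 1/(-1*42) - 1*(-285300/47090803) = 1/(-42) + 285300/47090803 = -1/42 + 285300/47090803 = -35108203/1977813726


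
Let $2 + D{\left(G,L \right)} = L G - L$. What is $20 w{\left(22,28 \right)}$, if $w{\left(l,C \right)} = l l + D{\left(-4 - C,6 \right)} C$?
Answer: $-102320$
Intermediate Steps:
$D{\left(G,L \right)} = -2 - L + G L$ ($D{\left(G,L \right)} = -2 + \left(L G - L\right) = -2 + \left(G L - L\right) = -2 + \left(- L + G L\right) = -2 - L + G L$)
$w{\left(l,C \right)} = l^{2} + C \left(-32 - 6 C\right)$ ($w{\left(l,C \right)} = l l + \left(-2 - 6 + \left(-4 - C\right) 6\right) C = l^{2} + \left(-2 - 6 - \left(24 + 6 C\right)\right) C = l^{2} + \left(-32 - 6 C\right) C = l^{2} + C \left(-32 - 6 C\right)$)
$20 w{\left(22,28 \right)} = 20 \left(22^{2} - 56 \left(16 + 3 \cdot 28\right)\right) = 20 \left(484 - 56 \left(16 + 84\right)\right) = 20 \left(484 - 56 \cdot 100\right) = 20 \left(484 - 5600\right) = 20 \left(-5116\right) = -102320$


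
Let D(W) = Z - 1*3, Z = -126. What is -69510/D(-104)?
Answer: 23170/43 ≈ 538.84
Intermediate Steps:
D(W) = -129 (D(W) = -126 - 1*3 = -126 - 3 = -129)
-69510/D(-104) = -69510/(-129) = -69510*(-1/129) = 23170/43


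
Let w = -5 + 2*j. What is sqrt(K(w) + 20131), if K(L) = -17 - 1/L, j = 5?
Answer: sqrt(502845)/5 ≈ 141.82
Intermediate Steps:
w = 5 (w = -5 + 2*5 = -5 + 10 = 5)
sqrt(K(w) + 20131) = sqrt((-17 - 1/5) + 20131) = sqrt(-86/5 + 20131) = sqrt(100569/5) = sqrt(502845)/5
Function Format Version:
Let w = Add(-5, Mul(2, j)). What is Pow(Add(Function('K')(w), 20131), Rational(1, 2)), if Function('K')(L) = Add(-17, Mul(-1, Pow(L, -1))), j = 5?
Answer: Mul(Rational(1, 5), Pow(502845, Rational(1, 2))) ≈ 141.82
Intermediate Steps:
w = 5 (w = Add(-5, Mul(2, 5)) = Add(-5, 10) = 5)
Pow(Add(Function('K')(w), 20131), Rational(1, 2)) = Pow(Add(Add(-17, Mul(-1, Pow(5, -1))), 20131), Rational(1, 2)) = Pow(Add(Add(-17, Mul(-1, Rational(1, 5))), 20131), Rational(1, 2)) = Pow(Add(Add(-17, Rational(-1, 5)), 20131), Rational(1, 2)) = Pow(Add(Rational(-86, 5), 20131), Rational(1, 2)) = Pow(Rational(100569, 5), Rational(1, 2)) = Mul(Rational(1, 5), Pow(502845, Rational(1, 2)))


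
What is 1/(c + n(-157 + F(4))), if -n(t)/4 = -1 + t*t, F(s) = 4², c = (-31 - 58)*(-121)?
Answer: -1/68751 ≈ -1.4545e-5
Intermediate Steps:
c = 10769 (c = -89*(-121) = 10769)
F(s) = 16
n(t) = 4 - 4*t² (n(t) = -4*(-1 + t*t) = -4*(-1 + t²) = 4 - 4*t²)
1/(c + n(-157 + F(4))) = 1/(10769 + (4 - 4*(-157 + 16)²)) = 1/(10769 + (4 - 4*(-141)²)) = 1/(10769 + (4 - 4*19881)) = 1/(10769 + (4 - 79524)) = 1/(10769 - 79520) = 1/(-68751) = -1/68751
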